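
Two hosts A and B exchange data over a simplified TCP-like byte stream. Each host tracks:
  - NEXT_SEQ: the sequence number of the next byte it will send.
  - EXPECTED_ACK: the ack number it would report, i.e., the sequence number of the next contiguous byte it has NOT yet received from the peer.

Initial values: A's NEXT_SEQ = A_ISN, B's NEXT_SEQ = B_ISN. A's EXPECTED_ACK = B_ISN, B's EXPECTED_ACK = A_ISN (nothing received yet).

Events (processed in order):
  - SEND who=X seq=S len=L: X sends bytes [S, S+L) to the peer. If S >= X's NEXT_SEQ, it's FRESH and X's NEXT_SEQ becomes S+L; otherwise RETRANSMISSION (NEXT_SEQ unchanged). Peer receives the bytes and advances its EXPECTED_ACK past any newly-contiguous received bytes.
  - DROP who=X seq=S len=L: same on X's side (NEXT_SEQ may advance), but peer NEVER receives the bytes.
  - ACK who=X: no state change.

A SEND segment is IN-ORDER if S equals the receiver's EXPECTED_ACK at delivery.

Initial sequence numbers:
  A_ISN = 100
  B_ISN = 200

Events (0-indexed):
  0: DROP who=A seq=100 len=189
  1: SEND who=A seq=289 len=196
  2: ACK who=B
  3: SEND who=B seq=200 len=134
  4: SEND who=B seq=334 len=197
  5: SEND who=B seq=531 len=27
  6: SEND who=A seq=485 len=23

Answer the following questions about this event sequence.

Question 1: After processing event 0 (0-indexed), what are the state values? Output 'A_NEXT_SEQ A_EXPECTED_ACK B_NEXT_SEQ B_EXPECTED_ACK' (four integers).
After event 0: A_seq=289 A_ack=200 B_seq=200 B_ack=100

289 200 200 100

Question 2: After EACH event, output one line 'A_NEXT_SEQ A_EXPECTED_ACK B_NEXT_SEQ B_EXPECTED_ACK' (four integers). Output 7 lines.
289 200 200 100
485 200 200 100
485 200 200 100
485 334 334 100
485 531 531 100
485 558 558 100
508 558 558 100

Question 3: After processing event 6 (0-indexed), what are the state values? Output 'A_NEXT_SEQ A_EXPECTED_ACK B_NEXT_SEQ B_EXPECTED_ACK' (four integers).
After event 0: A_seq=289 A_ack=200 B_seq=200 B_ack=100
After event 1: A_seq=485 A_ack=200 B_seq=200 B_ack=100
After event 2: A_seq=485 A_ack=200 B_seq=200 B_ack=100
After event 3: A_seq=485 A_ack=334 B_seq=334 B_ack=100
After event 4: A_seq=485 A_ack=531 B_seq=531 B_ack=100
After event 5: A_seq=485 A_ack=558 B_seq=558 B_ack=100
After event 6: A_seq=508 A_ack=558 B_seq=558 B_ack=100

508 558 558 100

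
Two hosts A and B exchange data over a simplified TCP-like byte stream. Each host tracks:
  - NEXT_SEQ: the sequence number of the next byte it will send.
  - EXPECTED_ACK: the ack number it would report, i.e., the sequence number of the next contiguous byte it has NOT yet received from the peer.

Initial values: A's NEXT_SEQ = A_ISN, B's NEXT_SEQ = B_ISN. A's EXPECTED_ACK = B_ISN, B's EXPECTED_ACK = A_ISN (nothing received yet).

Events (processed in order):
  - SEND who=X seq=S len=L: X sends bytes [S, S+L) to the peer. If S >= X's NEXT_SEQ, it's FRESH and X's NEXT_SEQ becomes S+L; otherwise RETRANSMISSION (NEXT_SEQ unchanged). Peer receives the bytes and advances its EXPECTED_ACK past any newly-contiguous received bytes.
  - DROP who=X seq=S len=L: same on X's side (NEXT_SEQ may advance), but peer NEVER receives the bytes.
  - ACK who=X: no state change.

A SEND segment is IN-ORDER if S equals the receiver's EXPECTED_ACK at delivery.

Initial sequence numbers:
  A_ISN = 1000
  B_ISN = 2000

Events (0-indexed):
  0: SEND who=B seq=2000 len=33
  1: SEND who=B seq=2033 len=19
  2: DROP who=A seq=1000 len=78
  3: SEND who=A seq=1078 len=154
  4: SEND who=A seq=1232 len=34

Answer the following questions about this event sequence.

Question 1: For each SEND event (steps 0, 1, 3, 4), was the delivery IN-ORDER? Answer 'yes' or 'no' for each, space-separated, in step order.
Step 0: SEND seq=2000 -> in-order
Step 1: SEND seq=2033 -> in-order
Step 3: SEND seq=1078 -> out-of-order
Step 4: SEND seq=1232 -> out-of-order

Answer: yes yes no no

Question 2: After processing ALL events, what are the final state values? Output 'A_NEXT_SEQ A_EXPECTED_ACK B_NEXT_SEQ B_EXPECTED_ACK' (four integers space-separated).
After event 0: A_seq=1000 A_ack=2033 B_seq=2033 B_ack=1000
After event 1: A_seq=1000 A_ack=2052 B_seq=2052 B_ack=1000
After event 2: A_seq=1078 A_ack=2052 B_seq=2052 B_ack=1000
After event 3: A_seq=1232 A_ack=2052 B_seq=2052 B_ack=1000
After event 4: A_seq=1266 A_ack=2052 B_seq=2052 B_ack=1000

Answer: 1266 2052 2052 1000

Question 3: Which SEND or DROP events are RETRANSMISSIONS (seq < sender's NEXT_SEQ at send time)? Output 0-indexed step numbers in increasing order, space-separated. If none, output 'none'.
Step 0: SEND seq=2000 -> fresh
Step 1: SEND seq=2033 -> fresh
Step 2: DROP seq=1000 -> fresh
Step 3: SEND seq=1078 -> fresh
Step 4: SEND seq=1232 -> fresh

Answer: none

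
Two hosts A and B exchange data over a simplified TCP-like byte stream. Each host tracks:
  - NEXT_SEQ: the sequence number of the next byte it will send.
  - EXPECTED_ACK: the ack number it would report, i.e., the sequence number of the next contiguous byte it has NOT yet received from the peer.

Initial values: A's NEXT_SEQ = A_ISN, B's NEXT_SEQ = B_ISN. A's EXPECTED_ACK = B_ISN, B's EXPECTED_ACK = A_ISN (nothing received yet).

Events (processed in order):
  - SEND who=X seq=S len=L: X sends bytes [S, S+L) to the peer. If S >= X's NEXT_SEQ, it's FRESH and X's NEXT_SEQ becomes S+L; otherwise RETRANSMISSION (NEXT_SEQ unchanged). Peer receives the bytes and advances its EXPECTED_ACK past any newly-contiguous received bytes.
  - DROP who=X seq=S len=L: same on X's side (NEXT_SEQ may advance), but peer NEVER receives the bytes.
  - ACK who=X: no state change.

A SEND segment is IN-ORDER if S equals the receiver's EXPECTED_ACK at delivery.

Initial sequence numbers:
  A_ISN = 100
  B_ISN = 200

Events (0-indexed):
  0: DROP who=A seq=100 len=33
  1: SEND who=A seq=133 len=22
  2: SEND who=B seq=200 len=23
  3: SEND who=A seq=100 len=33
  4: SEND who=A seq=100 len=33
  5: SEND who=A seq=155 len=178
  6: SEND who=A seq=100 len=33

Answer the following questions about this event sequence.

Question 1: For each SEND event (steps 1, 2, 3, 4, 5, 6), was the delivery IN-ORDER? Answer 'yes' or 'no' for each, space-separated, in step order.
Step 1: SEND seq=133 -> out-of-order
Step 2: SEND seq=200 -> in-order
Step 3: SEND seq=100 -> in-order
Step 4: SEND seq=100 -> out-of-order
Step 5: SEND seq=155 -> in-order
Step 6: SEND seq=100 -> out-of-order

Answer: no yes yes no yes no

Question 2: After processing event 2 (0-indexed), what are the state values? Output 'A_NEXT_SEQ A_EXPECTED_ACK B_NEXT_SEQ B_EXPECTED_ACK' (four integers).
After event 0: A_seq=133 A_ack=200 B_seq=200 B_ack=100
After event 1: A_seq=155 A_ack=200 B_seq=200 B_ack=100
After event 2: A_seq=155 A_ack=223 B_seq=223 B_ack=100

155 223 223 100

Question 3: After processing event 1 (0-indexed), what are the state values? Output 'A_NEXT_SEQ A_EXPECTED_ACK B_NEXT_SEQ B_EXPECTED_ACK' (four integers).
After event 0: A_seq=133 A_ack=200 B_seq=200 B_ack=100
After event 1: A_seq=155 A_ack=200 B_seq=200 B_ack=100

155 200 200 100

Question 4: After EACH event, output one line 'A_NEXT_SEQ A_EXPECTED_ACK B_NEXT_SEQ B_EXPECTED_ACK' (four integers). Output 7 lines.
133 200 200 100
155 200 200 100
155 223 223 100
155 223 223 155
155 223 223 155
333 223 223 333
333 223 223 333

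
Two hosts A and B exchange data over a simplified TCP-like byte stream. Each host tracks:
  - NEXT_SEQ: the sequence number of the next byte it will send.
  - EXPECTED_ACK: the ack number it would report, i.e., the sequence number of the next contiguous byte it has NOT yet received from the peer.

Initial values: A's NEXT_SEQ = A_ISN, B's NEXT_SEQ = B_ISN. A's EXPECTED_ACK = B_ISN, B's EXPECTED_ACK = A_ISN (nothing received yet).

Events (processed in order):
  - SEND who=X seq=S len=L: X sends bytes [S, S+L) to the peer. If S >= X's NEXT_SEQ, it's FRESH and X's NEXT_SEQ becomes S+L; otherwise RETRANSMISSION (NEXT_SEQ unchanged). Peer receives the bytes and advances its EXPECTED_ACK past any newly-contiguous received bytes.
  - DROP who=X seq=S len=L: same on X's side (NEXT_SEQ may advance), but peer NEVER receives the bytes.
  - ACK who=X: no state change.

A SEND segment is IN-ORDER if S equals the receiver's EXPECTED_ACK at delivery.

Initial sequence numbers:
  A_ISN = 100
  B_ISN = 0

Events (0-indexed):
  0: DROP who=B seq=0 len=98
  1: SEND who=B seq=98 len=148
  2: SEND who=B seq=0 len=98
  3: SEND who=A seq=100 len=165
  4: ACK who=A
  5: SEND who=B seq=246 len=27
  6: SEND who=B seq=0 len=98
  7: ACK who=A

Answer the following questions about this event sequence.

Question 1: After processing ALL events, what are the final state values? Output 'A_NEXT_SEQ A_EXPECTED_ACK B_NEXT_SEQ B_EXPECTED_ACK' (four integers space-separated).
Answer: 265 273 273 265

Derivation:
After event 0: A_seq=100 A_ack=0 B_seq=98 B_ack=100
After event 1: A_seq=100 A_ack=0 B_seq=246 B_ack=100
After event 2: A_seq=100 A_ack=246 B_seq=246 B_ack=100
After event 3: A_seq=265 A_ack=246 B_seq=246 B_ack=265
After event 4: A_seq=265 A_ack=246 B_seq=246 B_ack=265
After event 5: A_seq=265 A_ack=273 B_seq=273 B_ack=265
After event 6: A_seq=265 A_ack=273 B_seq=273 B_ack=265
After event 7: A_seq=265 A_ack=273 B_seq=273 B_ack=265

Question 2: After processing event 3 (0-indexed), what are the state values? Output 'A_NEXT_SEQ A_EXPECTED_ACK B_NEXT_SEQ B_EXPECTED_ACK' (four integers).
After event 0: A_seq=100 A_ack=0 B_seq=98 B_ack=100
After event 1: A_seq=100 A_ack=0 B_seq=246 B_ack=100
After event 2: A_seq=100 A_ack=246 B_seq=246 B_ack=100
After event 3: A_seq=265 A_ack=246 B_seq=246 B_ack=265

265 246 246 265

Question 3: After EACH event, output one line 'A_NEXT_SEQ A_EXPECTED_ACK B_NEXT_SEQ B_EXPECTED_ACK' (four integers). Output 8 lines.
100 0 98 100
100 0 246 100
100 246 246 100
265 246 246 265
265 246 246 265
265 273 273 265
265 273 273 265
265 273 273 265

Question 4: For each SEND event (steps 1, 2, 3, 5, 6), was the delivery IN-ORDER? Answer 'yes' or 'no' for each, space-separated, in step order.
Answer: no yes yes yes no

Derivation:
Step 1: SEND seq=98 -> out-of-order
Step 2: SEND seq=0 -> in-order
Step 3: SEND seq=100 -> in-order
Step 5: SEND seq=246 -> in-order
Step 6: SEND seq=0 -> out-of-order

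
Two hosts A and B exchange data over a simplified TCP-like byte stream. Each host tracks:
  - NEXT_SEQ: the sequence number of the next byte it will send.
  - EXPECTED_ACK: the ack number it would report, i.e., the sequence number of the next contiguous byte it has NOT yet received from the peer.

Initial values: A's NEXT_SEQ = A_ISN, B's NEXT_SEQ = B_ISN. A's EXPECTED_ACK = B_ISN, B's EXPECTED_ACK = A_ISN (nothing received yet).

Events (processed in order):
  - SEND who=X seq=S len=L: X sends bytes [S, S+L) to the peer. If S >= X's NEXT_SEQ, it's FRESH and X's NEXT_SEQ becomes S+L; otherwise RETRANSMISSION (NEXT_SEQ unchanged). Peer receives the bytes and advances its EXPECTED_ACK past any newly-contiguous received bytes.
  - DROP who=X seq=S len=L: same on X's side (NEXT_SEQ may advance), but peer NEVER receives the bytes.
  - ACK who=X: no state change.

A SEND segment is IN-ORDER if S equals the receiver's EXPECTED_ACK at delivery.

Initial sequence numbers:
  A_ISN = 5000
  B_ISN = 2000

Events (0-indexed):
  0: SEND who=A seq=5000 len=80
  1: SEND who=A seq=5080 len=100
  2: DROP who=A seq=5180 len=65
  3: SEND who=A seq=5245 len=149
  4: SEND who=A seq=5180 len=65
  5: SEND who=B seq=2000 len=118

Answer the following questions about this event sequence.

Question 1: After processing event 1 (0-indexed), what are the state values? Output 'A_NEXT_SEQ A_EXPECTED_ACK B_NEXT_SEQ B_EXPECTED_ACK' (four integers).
After event 0: A_seq=5080 A_ack=2000 B_seq=2000 B_ack=5080
After event 1: A_seq=5180 A_ack=2000 B_seq=2000 B_ack=5180

5180 2000 2000 5180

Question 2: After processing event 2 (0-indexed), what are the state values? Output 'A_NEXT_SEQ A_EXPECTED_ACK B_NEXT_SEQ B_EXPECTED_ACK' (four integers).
After event 0: A_seq=5080 A_ack=2000 B_seq=2000 B_ack=5080
After event 1: A_seq=5180 A_ack=2000 B_seq=2000 B_ack=5180
After event 2: A_seq=5245 A_ack=2000 B_seq=2000 B_ack=5180

5245 2000 2000 5180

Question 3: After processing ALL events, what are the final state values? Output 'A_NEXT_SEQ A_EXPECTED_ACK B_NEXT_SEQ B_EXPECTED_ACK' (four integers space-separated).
Answer: 5394 2118 2118 5394

Derivation:
After event 0: A_seq=5080 A_ack=2000 B_seq=2000 B_ack=5080
After event 1: A_seq=5180 A_ack=2000 B_seq=2000 B_ack=5180
After event 2: A_seq=5245 A_ack=2000 B_seq=2000 B_ack=5180
After event 3: A_seq=5394 A_ack=2000 B_seq=2000 B_ack=5180
After event 4: A_seq=5394 A_ack=2000 B_seq=2000 B_ack=5394
After event 5: A_seq=5394 A_ack=2118 B_seq=2118 B_ack=5394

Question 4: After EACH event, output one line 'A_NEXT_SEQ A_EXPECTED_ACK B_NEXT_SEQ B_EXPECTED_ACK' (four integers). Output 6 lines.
5080 2000 2000 5080
5180 2000 2000 5180
5245 2000 2000 5180
5394 2000 2000 5180
5394 2000 2000 5394
5394 2118 2118 5394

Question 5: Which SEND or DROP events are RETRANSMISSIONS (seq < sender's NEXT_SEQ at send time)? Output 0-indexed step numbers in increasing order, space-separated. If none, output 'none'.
Answer: 4

Derivation:
Step 0: SEND seq=5000 -> fresh
Step 1: SEND seq=5080 -> fresh
Step 2: DROP seq=5180 -> fresh
Step 3: SEND seq=5245 -> fresh
Step 4: SEND seq=5180 -> retransmit
Step 5: SEND seq=2000 -> fresh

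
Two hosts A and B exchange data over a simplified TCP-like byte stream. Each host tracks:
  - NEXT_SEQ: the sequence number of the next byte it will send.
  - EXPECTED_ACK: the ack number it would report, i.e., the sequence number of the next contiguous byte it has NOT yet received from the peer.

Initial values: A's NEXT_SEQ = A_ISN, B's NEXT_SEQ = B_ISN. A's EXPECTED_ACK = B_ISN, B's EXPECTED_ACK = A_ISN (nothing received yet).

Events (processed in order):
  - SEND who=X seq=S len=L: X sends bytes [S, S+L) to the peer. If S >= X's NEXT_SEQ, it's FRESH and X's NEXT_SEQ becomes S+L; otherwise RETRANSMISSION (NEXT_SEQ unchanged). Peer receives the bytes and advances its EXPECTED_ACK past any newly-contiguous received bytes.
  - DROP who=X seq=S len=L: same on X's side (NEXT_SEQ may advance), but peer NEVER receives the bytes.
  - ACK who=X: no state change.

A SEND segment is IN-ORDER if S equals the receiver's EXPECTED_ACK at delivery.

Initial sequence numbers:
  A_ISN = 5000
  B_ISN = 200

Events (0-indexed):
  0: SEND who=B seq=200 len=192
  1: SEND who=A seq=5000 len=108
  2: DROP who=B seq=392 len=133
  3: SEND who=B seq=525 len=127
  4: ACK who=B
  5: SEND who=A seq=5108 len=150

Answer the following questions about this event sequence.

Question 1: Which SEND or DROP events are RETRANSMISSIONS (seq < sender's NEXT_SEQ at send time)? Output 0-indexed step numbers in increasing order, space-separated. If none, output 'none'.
Answer: none

Derivation:
Step 0: SEND seq=200 -> fresh
Step 1: SEND seq=5000 -> fresh
Step 2: DROP seq=392 -> fresh
Step 3: SEND seq=525 -> fresh
Step 5: SEND seq=5108 -> fresh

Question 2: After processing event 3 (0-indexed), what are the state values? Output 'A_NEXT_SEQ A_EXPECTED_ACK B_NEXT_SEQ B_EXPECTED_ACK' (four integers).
After event 0: A_seq=5000 A_ack=392 B_seq=392 B_ack=5000
After event 1: A_seq=5108 A_ack=392 B_seq=392 B_ack=5108
After event 2: A_seq=5108 A_ack=392 B_seq=525 B_ack=5108
After event 3: A_seq=5108 A_ack=392 B_seq=652 B_ack=5108

5108 392 652 5108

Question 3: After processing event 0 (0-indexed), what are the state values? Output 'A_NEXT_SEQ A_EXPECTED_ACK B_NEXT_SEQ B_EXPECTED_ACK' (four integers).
After event 0: A_seq=5000 A_ack=392 B_seq=392 B_ack=5000

5000 392 392 5000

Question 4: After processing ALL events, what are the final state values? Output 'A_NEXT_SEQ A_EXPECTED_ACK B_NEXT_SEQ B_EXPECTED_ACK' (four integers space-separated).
After event 0: A_seq=5000 A_ack=392 B_seq=392 B_ack=5000
After event 1: A_seq=5108 A_ack=392 B_seq=392 B_ack=5108
After event 2: A_seq=5108 A_ack=392 B_seq=525 B_ack=5108
After event 3: A_seq=5108 A_ack=392 B_seq=652 B_ack=5108
After event 4: A_seq=5108 A_ack=392 B_seq=652 B_ack=5108
After event 5: A_seq=5258 A_ack=392 B_seq=652 B_ack=5258

Answer: 5258 392 652 5258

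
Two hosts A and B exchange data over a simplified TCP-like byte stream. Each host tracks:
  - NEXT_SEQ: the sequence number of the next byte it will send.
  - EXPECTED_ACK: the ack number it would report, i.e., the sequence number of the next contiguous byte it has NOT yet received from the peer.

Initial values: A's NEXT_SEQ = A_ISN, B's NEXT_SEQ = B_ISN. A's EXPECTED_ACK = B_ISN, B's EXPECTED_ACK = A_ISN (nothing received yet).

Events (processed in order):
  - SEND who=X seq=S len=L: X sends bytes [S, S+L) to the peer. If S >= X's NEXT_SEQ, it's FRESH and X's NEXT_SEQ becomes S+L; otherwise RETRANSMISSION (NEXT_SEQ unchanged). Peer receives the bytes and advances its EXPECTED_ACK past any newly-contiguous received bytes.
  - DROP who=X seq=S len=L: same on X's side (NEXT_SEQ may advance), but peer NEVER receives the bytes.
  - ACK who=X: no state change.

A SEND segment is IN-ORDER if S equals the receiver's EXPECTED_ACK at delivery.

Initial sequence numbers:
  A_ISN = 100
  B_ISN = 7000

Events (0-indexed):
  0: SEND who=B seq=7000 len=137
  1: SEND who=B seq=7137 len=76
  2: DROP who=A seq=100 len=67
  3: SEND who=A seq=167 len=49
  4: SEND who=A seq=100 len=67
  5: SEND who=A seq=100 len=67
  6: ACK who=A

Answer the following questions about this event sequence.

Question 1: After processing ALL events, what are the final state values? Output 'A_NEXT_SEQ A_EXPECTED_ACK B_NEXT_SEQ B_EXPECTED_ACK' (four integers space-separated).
After event 0: A_seq=100 A_ack=7137 B_seq=7137 B_ack=100
After event 1: A_seq=100 A_ack=7213 B_seq=7213 B_ack=100
After event 2: A_seq=167 A_ack=7213 B_seq=7213 B_ack=100
After event 3: A_seq=216 A_ack=7213 B_seq=7213 B_ack=100
After event 4: A_seq=216 A_ack=7213 B_seq=7213 B_ack=216
After event 5: A_seq=216 A_ack=7213 B_seq=7213 B_ack=216
After event 6: A_seq=216 A_ack=7213 B_seq=7213 B_ack=216

Answer: 216 7213 7213 216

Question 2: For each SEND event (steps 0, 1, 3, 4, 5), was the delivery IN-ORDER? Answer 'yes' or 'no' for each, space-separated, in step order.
Answer: yes yes no yes no

Derivation:
Step 0: SEND seq=7000 -> in-order
Step 1: SEND seq=7137 -> in-order
Step 3: SEND seq=167 -> out-of-order
Step 4: SEND seq=100 -> in-order
Step 5: SEND seq=100 -> out-of-order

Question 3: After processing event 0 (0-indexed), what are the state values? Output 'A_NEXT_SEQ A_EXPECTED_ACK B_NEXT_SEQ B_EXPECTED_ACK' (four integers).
After event 0: A_seq=100 A_ack=7137 B_seq=7137 B_ack=100

100 7137 7137 100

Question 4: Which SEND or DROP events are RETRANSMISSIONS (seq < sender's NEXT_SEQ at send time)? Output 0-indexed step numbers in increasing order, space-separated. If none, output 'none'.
Answer: 4 5

Derivation:
Step 0: SEND seq=7000 -> fresh
Step 1: SEND seq=7137 -> fresh
Step 2: DROP seq=100 -> fresh
Step 3: SEND seq=167 -> fresh
Step 4: SEND seq=100 -> retransmit
Step 5: SEND seq=100 -> retransmit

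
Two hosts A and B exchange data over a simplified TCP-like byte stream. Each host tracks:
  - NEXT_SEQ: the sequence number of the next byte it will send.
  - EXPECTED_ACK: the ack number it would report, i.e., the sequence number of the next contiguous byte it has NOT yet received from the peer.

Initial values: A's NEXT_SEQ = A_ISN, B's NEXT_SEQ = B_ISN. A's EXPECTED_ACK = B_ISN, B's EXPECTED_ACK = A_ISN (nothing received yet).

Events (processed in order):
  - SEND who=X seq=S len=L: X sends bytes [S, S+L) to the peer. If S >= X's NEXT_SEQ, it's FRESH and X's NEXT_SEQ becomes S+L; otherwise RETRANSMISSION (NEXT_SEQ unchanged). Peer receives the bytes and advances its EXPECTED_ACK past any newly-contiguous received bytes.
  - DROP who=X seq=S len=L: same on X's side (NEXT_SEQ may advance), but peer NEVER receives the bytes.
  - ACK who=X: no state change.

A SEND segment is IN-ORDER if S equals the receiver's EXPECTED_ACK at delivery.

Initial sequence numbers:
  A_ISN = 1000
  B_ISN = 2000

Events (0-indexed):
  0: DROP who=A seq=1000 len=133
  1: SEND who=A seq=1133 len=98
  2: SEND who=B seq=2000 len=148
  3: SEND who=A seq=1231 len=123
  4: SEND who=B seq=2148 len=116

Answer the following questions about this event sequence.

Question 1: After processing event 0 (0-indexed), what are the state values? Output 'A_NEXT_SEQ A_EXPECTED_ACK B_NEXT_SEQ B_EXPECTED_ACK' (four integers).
After event 0: A_seq=1133 A_ack=2000 B_seq=2000 B_ack=1000

1133 2000 2000 1000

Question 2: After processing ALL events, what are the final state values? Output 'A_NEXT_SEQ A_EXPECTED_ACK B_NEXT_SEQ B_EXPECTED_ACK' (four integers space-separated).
After event 0: A_seq=1133 A_ack=2000 B_seq=2000 B_ack=1000
After event 1: A_seq=1231 A_ack=2000 B_seq=2000 B_ack=1000
After event 2: A_seq=1231 A_ack=2148 B_seq=2148 B_ack=1000
After event 3: A_seq=1354 A_ack=2148 B_seq=2148 B_ack=1000
After event 4: A_seq=1354 A_ack=2264 B_seq=2264 B_ack=1000

Answer: 1354 2264 2264 1000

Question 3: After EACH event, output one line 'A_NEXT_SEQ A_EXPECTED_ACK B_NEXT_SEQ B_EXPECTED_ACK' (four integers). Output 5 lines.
1133 2000 2000 1000
1231 2000 2000 1000
1231 2148 2148 1000
1354 2148 2148 1000
1354 2264 2264 1000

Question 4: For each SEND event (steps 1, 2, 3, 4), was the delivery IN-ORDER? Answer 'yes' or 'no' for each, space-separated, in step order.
Step 1: SEND seq=1133 -> out-of-order
Step 2: SEND seq=2000 -> in-order
Step 3: SEND seq=1231 -> out-of-order
Step 4: SEND seq=2148 -> in-order

Answer: no yes no yes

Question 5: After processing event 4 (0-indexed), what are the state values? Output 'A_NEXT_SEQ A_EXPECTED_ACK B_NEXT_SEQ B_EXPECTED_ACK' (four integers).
After event 0: A_seq=1133 A_ack=2000 B_seq=2000 B_ack=1000
After event 1: A_seq=1231 A_ack=2000 B_seq=2000 B_ack=1000
After event 2: A_seq=1231 A_ack=2148 B_seq=2148 B_ack=1000
After event 3: A_seq=1354 A_ack=2148 B_seq=2148 B_ack=1000
After event 4: A_seq=1354 A_ack=2264 B_seq=2264 B_ack=1000

1354 2264 2264 1000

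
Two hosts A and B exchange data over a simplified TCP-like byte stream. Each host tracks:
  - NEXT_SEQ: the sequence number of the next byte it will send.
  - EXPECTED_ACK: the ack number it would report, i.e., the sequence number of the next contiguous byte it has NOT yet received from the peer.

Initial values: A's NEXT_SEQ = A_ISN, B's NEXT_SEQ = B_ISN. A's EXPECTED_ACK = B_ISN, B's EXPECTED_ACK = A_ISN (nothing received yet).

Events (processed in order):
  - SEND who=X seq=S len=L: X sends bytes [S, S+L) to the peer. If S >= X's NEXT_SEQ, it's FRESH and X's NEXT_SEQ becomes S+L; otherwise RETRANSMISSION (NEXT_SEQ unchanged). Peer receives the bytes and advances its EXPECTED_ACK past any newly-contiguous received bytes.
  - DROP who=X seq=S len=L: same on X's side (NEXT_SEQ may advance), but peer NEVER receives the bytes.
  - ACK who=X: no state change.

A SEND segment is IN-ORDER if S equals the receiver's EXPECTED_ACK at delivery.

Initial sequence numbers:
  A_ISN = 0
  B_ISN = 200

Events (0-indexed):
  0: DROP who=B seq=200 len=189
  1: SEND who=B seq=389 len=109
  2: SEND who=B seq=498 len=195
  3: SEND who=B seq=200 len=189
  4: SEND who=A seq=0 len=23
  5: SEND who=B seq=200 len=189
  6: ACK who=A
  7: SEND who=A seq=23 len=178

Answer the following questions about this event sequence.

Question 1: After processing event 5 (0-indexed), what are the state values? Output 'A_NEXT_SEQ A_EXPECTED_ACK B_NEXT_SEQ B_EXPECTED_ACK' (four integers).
After event 0: A_seq=0 A_ack=200 B_seq=389 B_ack=0
After event 1: A_seq=0 A_ack=200 B_seq=498 B_ack=0
After event 2: A_seq=0 A_ack=200 B_seq=693 B_ack=0
After event 3: A_seq=0 A_ack=693 B_seq=693 B_ack=0
After event 4: A_seq=23 A_ack=693 B_seq=693 B_ack=23
After event 5: A_seq=23 A_ack=693 B_seq=693 B_ack=23

23 693 693 23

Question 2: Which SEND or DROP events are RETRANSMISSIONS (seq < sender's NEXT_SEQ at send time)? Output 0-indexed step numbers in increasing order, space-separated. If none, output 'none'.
Step 0: DROP seq=200 -> fresh
Step 1: SEND seq=389 -> fresh
Step 2: SEND seq=498 -> fresh
Step 3: SEND seq=200 -> retransmit
Step 4: SEND seq=0 -> fresh
Step 5: SEND seq=200 -> retransmit
Step 7: SEND seq=23 -> fresh

Answer: 3 5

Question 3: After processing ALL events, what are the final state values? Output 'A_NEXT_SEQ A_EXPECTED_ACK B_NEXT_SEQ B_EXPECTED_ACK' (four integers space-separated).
Answer: 201 693 693 201

Derivation:
After event 0: A_seq=0 A_ack=200 B_seq=389 B_ack=0
After event 1: A_seq=0 A_ack=200 B_seq=498 B_ack=0
After event 2: A_seq=0 A_ack=200 B_seq=693 B_ack=0
After event 3: A_seq=0 A_ack=693 B_seq=693 B_ack=0
After event 4: A_seq=23 A_ack=693 B_seq=693 B_ack=23
After event 5: A_seq=23 A_ack=693 B_seq=693 B_ack=23
After event 6: A_seq=23 A_ack=693 B_seq=693 B_ack=23
After event 7: A_seq=201 A_ack=693 B_seq=693 B_ack=201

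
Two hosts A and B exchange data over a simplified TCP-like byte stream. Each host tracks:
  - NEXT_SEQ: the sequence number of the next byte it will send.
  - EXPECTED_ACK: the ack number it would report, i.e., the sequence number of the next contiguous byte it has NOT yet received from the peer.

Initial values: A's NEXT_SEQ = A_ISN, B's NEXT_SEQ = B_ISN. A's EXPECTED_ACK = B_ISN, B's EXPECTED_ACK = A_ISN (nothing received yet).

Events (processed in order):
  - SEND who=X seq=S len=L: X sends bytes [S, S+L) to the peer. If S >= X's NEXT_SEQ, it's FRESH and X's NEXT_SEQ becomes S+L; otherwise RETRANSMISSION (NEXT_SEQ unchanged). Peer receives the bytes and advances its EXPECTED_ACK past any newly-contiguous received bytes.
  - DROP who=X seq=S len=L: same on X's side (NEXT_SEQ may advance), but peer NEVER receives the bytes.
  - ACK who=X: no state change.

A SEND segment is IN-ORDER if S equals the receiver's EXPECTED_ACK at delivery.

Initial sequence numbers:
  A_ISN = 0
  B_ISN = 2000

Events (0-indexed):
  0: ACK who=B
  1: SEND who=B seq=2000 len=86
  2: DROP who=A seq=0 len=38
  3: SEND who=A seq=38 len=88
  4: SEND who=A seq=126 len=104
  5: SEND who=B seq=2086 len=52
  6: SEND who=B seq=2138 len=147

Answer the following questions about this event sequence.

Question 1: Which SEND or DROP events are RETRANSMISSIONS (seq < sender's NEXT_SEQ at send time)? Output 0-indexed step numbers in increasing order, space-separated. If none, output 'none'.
Step 1: SEND seq=2000 -> fresh
Step 2: DROP seq=0 -> fresh
Step 3: SEND seq=38 -> fresh
Step 4: SEND seq=126 -> fresh
Step 5: SEND seq=2086 -> fresh
Step 6: SEND seq=2138 -> fresh

Answer: none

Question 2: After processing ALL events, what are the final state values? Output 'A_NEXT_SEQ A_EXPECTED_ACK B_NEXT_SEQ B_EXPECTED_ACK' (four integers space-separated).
After event 0: A_seq=0 A_ack=2000 B_seq=2000 B_ack=0
After event 1: A_seq=0 A_ack=2086 B_seq=2086 B_ack=0
After event 2: A_seq=38 A_ack=2086 B_seq=2086 B_ack=0
After event 3: A_seq=126 A_ack=2086 B_seq=2086 B_ack=0
After event 4: A_seq=230 A_ack=2086 B_seq=2086 B_ack=0
After event 5: A_seq=230 A_ack=2138 B_seq=2138 B_ack=0
After event 6: A_seq=230 A_ack=2285 B_seq=2285 B_ack=0

Answer: 230 2285 2285 0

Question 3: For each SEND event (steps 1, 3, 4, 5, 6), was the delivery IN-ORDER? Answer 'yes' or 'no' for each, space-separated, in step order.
Answer: yes no no yes yes

Derivation:
Step 1: SEND seq=2000 -> in-order
Step 3: SEND seq=38 -> out-of-order
Step 4: SEND seq=126 -> out-of-order
Step 5: SEND seq=2086 -> in-order
Step 6: SEND seq=2138 -> in-order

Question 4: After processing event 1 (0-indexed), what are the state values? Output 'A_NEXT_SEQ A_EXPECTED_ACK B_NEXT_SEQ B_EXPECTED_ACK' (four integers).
After event 0: A_seq=0 A_ack=2000 B_seq=2000 B_ack=0
After event 1: A_seq=0 A_ack=2086 B_seq=2086 B_ack=0

0 2086 2086 0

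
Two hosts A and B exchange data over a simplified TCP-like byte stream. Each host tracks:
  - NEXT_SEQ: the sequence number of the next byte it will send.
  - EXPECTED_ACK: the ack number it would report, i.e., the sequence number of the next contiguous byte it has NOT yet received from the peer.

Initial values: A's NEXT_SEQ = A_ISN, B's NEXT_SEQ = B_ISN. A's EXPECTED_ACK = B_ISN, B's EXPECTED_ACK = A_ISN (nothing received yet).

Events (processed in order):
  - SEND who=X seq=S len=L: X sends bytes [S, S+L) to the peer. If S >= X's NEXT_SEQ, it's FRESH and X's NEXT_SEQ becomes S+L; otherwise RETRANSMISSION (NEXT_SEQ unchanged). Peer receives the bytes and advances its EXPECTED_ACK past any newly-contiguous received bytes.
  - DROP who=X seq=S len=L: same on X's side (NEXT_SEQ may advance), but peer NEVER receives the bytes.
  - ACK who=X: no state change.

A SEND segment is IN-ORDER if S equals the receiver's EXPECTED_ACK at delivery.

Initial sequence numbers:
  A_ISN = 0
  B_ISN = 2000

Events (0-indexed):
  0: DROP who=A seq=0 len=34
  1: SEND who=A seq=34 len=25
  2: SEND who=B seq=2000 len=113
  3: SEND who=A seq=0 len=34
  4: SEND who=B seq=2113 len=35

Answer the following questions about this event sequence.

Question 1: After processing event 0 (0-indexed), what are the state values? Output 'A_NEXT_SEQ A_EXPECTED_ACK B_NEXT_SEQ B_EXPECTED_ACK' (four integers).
After event 0: A_seq=34 A_ack=2000 B_seq=2000 B_ack=0

34 2000 2000 0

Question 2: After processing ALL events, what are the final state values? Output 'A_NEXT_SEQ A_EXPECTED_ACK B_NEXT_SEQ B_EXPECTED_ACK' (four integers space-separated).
After event 0: A_seq=34 A_ack=2000 B_seq=2000 B_ack=0
After event 1: A_seq=59 A_ack=2000 B_seq=2000 B_ack=0
After event 2: A_seq=59 A_ack=2113 B_seq=2113 B_ack=0
After event 3: A_seq=59 A_ack=2113 B_seq=2113 B_ack=59
After event 4: A_seq=59 A_ack=2148 B_seq=2148 B_ack=59

Answer: 59 2148 2148 59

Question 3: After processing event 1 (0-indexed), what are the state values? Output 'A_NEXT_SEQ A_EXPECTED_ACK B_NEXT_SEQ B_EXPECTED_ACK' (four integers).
After event 0: A_seq=34 A_ack=2000 B_seq=2000 B_ack=0
After event 1: A_seq=59 A_ack=2000 B_seq=2000 B_ack=0

59 2000 2000 0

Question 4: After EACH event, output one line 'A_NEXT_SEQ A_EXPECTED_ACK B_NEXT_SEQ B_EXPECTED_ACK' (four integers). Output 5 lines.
34 2000 2000 0
59 2000 2000 0
59 2113 2113 0
59 2113 2113 59
59 2148 2148 59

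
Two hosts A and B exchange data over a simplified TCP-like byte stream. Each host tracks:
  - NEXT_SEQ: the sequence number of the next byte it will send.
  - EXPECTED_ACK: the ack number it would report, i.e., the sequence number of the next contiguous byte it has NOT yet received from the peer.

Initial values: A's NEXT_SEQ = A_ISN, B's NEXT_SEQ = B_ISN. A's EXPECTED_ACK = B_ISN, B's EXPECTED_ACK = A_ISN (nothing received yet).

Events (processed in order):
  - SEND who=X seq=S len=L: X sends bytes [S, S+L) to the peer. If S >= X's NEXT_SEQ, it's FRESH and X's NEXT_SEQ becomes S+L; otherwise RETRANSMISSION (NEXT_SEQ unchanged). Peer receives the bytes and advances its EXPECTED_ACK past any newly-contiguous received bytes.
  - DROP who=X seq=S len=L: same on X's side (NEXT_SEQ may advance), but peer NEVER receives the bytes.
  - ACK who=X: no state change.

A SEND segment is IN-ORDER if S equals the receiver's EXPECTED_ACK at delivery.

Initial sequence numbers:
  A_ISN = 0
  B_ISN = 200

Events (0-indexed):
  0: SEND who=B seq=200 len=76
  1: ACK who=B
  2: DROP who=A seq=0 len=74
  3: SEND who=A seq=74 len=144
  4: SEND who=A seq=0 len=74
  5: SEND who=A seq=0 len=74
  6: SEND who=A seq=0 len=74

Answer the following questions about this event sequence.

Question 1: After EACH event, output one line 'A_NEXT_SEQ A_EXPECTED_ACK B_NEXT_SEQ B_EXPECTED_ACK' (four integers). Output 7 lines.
0 276 276 0
0 276 276 0
74 276 276 0
218 276 276 0
218 276 276 218
218 276 276 218
218 276 276 218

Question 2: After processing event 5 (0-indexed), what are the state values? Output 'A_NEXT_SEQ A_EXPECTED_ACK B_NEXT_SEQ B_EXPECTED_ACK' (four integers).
After event 0: A_seq=0 A_ack=276 B_seq=276 B_ack=0
After event 1: A_seq=0 A_ack=276 B_seq=276 B_ack=0
After event 2: A_seq=74 A_ack=276 B_seq=276 B_ack=0
After event 3: A_seq=218 A_ack=276 B_seq=276 B_ack=0
After event 4: A_seq=218 A_ack=276 B_seq=276 B_ack=218
After event 5: A_seq=218 A_ack=276 B_seq=276 B_ack=218

218 276 276 218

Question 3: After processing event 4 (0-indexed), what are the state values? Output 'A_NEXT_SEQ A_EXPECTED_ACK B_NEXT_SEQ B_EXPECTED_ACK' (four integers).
After event 0: A_seq=0 A_ack=276 B_seq=276 B_ack=0
After event 1: A_seq=0 A_ack=276 B_seq=276 B_ack=0
After event 2: A_seq=74 A_ack=276 B_seq=276 B_ack=0
After event 3: A_seq=218 A_ack=276 B_seq=276 B_ack=0
After event 4: A_seq=218 A_ack=276 B_seq=276 B_ack=218

218 276 276 218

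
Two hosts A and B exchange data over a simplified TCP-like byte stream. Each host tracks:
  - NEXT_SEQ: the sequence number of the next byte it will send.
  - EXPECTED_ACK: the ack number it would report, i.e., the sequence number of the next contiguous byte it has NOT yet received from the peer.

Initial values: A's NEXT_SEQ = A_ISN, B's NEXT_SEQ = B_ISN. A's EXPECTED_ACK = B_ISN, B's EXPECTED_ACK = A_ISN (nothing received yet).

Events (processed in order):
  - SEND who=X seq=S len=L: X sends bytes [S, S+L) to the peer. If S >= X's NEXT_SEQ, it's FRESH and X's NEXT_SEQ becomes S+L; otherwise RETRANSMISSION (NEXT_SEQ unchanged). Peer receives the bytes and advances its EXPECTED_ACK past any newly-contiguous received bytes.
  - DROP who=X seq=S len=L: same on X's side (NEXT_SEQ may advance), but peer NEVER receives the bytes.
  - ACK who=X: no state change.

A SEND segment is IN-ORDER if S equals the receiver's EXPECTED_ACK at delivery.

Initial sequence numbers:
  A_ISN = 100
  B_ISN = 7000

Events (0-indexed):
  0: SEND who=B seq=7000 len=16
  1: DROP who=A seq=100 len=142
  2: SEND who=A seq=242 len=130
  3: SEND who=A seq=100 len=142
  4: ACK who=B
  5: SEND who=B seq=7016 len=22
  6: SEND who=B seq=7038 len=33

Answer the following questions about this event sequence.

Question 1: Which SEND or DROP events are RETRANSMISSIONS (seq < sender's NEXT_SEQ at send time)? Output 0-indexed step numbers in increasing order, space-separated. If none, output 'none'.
Answer: 3

Derivation:
Step 0: SEND seq=7000 -> fresh
Step 1: DROP seq=100 -> fresh
Step 2: SEND seq=242 -> fresh
Step 3: SEND seq=100 -> retransmit
Step 5: SEND seq=7016 -> fresh
Step 6: SEND seq=7038 -> fresh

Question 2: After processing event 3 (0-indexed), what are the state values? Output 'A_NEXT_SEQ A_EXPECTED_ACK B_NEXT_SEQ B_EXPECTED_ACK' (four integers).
After event 0: A_seq=100 A_ack=7016 B_seq=7016 B_ack=100
After event 1: A_seq=242 A_ack=7016 B_seq=7016 B_ack=100
After event 2: A_seq=372 A_ack=7016 B_seq=7016 B_ack=100
After event 3: A_seq=372 A_ack=7016 B_seq=7016 B_ack=372

372 7016 7016 372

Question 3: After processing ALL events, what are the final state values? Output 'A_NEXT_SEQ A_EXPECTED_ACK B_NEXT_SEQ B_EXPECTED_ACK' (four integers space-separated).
After event 0: A_seq=100 A_ack=7016 B_seq=7016 B_ack=100
After event 1: A_seq=242 A_ack=7016 B_seq=7016 B_ack=100
After event 2: A_seq=372 A_ack=7016 B_seq=7016 B_ack=100
After event 3: A_seq=372 A_ack=7016 B_seq=7016 B_ack=372
After event 4: A_seq=372 A_ack=7016 B_seq=7016 B_ack=372
After event 5: A_seq=372 A_ack=7038 B_seq=7038 B_ack=372
After event 6: A_seq=372 A_ack=7071 B_seq=7071 B_ack=372

Answer: 372 7071 7071 372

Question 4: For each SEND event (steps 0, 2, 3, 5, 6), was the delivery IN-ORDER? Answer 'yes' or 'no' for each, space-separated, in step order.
Answer: yes no yes yes yes

Derivation:
Step 0: SEND seq=7000 -> in-order
Step 2: SEND seq=242 -> out-of-order
Step 3: SEND seq=100 -> in-order
Step 5: SEND seq=7016 -> in-order
Step 6: SEND seq=7038 -> in-order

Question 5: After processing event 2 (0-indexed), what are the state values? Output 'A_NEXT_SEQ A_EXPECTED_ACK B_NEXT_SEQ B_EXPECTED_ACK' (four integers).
After event 0: A_seq=100 A_ack=7016 B_seq=7016 B_ack=100
After event 1: A_seq=242 A_ack=7016 B_seq=7016 B_ack=100
After event 2: A_seq=372 A_ack=7016 B_seq=7016 B_ack=100

372 7016 7016 100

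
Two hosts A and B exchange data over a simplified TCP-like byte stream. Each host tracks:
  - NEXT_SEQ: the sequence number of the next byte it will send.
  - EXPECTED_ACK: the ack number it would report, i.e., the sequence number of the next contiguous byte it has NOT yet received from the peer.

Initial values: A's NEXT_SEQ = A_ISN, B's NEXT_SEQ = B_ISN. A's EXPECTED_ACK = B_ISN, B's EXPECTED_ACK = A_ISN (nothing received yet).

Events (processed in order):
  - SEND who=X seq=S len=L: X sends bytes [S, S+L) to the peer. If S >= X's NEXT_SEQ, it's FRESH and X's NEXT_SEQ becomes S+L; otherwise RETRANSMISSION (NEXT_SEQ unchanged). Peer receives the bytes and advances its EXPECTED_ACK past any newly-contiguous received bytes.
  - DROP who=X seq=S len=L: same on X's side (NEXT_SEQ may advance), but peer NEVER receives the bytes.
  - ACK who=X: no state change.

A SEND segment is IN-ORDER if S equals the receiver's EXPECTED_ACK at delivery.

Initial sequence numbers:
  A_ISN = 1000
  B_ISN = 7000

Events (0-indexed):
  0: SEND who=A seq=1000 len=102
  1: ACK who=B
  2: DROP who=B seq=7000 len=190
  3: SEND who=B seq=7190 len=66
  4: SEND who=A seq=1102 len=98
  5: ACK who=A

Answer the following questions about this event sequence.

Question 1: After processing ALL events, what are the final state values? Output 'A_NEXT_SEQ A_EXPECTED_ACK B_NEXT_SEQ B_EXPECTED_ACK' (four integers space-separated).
Answer: 1200 7000 7256 1200

Derivation:
After event 0: A_seq=1102 A_ack=7000 B_seq=7000 B_ack=1102
After event 1: A_seq=1102 A_ack=7000 B_seq=7000 B_ack=1102
After event 2: A_seq=1102 A_ack=7000 B_seq=7190 B_ack=1102
After event 3: A_seq=1102 A_ack=7000 B_seq=7256 B_ack=1102
After event 4: A_seq=1200 A_ack=7000 B_seq=7256 B_ack=1200
After event 5: A_seq=1200 A_ack=7000 B_seq=7256 B_ack=1200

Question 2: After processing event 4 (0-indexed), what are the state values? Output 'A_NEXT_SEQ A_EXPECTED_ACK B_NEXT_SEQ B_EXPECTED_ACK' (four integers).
After event 0: A_seq=1102 A_ack=7000 B_seq=7000 B_ack=1102
After event 1: A_seq=1102 A_ack=7000 B_seq=7000 B_ack=1102
After event 2: A_seq=1102 A_ack=7000 B_seq=7190 B_ack=1102
After event 3: A_seq=1102 A_ack=7000 B_seq=7256 B_ack=1102
After event 4: A_seq=1200 A_ack=7000 B_seq=7256 B_ack=1200

1200 7000 7256 1200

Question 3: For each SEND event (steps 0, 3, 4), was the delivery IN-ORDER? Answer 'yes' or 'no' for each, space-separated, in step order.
Answer: yes no yes

Derivation:
Step 0: SEND seq=1000 -> in-order
Step 3: SEND seq=7190 -> out-of-order
Step 4: SEND seq=1102 -> in-order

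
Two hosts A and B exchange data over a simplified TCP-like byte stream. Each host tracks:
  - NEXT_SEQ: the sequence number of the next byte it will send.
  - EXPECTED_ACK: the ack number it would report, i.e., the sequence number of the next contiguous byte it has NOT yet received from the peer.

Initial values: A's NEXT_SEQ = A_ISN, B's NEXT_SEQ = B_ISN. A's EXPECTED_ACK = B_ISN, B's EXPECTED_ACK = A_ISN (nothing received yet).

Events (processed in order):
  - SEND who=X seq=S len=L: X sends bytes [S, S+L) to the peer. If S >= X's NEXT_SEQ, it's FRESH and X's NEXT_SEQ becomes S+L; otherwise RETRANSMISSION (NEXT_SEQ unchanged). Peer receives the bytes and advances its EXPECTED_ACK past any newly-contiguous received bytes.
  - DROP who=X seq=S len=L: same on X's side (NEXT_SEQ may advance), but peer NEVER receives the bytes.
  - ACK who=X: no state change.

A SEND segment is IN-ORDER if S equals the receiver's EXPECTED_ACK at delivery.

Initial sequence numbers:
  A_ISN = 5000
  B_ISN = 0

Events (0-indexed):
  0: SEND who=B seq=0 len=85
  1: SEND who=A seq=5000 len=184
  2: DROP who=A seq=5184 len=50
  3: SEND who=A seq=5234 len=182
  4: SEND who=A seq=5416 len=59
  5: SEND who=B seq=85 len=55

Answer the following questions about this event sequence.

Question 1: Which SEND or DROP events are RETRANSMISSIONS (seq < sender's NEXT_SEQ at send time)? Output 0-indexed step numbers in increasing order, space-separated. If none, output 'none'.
Answer: none

Derivation:
Step 0: SEND seq=0 -> fresh
Step 1: SEND seq=5000 -> fresh
Step 2: DROP seq=5184 -> fresh
Step 3: SEND seq=5234 -> fresh
Step 4: SEND seq=5416 -> fresh
Step 5: SEND seq=85 -> fresh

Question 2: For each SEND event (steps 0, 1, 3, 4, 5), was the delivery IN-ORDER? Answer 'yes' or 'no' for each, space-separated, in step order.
Step 0: SEND seq=0 -> in-order
Step 1: SEND seq=5000 -> in-order
Step 3: SEND seq=5234 -> out-of-order
Step 4: SEND seq=5416 -> out-of-order
Step 5: SEND seq=85 -> in-order

Answer: yes yes no no yes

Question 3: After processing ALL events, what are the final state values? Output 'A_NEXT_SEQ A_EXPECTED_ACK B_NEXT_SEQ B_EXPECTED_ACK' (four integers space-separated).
Answer: 5475 140 140 5184

Derivation:
After event 0: A_seq=5000 A_ack=85 B_seq=85 B_ack=5000
After event 1: A_seq=5184 A_ack=85 B_seq=85 B_ack=5184
After event 2: A_seq=5234 A_ack=85 B_seq=85 B_ack=5184
After event 3: A_seq=5416 A_ack=85 B_seq=85 B_ack=5184
After event 4: A_seq=5475 A_ack=85 B_seq=85 B_ack=5184
After event 5: A_seq=5475 A_ack=140 B_seq=140 B_ack=5184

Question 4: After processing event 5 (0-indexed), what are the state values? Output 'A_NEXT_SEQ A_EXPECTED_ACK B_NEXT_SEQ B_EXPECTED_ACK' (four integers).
After event 0: A_seq=5000 A_ack=85 B_seq=85 B_ack=5000
After event 1: A_seq=5184 A_ack=85 B_seq=85 B_ack=5184
After event 2: A_seq=5234 A_ack=85 B_seq=85 B_ack=5184
After event 3: A_seq=5416 A_ack=85 B_seq=85 B_ack=5184
After event 4: A_seq=5475 A_ack=85 B_seq=85 B_ack=5184
After event 5: A_seq=5475 A_ack=140 B_seq=140 B_ack=5184

5475 140 140 5184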